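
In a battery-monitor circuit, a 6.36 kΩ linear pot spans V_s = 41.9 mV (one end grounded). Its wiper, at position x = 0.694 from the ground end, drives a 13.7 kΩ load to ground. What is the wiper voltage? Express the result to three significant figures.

V_out ≈ 26.5 mV

The pot divides into 1.946 kΩ above the wiper and 4.414 kΩ below.
R_L loads the lower segment: effective lower R = 3.338 kΩ.
Then V_out = V_s · 3.338/(1.946 + 3.338) = 26.47 mV.
(Unloaded: V_out = x·V_s = 29.1 mV.)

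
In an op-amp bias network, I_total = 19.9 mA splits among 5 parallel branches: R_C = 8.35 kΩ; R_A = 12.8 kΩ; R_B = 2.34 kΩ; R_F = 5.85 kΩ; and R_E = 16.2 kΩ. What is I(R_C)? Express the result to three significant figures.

I ≈ 2.78 mA

ΣG = 1/8.35 + 1/12.8 + 1/2.34 + 1/5.85 + 1/16.2 = 0.8579.
R_C takes the fraction G_k/ΣG = 0.1198/0.8579 = 0.1396, so I = 19.9 × 0.1396 = 2.778 mA.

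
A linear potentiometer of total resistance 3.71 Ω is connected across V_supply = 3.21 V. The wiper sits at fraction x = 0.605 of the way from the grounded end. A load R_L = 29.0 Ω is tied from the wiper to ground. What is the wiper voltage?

The pot divides into 1.465 Ω above the wiper and 2.245 Ω below.
R_L loads the lower segment: effective lower R = 2.083 Ω.
V_out = 3.21 × 2.083/(1.465 + 2.083) = 1.884 V.

V_out ≈ 1.88 V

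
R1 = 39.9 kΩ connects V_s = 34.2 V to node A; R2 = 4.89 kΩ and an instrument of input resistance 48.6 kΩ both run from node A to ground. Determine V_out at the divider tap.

V_out ≈ 3.43 V

The load sits in parallel with R2, giving an effective lower resistance R2' = R2·R_L/(R2+R_L) = 4.443 kΩ.
Voltage divider with the loaded lower leg: V_out = 34.2 × 4.443/(39.9 + 4.443) = 34.2 × 0.1002 = 3.427 V.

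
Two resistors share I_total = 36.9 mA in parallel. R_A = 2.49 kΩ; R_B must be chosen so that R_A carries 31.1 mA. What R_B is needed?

R_B ≈ 13.4 kΩ

The fraction through R_A equals R_B/(R_A+R_B).
With f = 0.8428, R_B = R_A · f/(1−f) = 2.49 × 5.362 = 13.35 kΩ.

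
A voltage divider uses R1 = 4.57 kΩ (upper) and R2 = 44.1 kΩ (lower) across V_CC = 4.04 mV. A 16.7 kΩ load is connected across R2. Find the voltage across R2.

V_out ≈ 2.93 mV

The load sits in parallel with R2, giving an effective lower resistance R2' = R2·R_L/(R2+R_L) = 12.11 kΩ.
Now apply the divider: V_out = 4.04 × 0.7261 = 2.933 mV.
(Unloaded it would be 3.66 mV; the load pulls it down.)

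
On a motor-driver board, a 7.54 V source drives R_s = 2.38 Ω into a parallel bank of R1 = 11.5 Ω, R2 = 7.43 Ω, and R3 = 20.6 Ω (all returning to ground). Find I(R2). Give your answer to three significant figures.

Parallel bank: R_p = 1/(1/11.5 + 1/7.43 + 1/20.6) = 3.702 Ω.
V_A by voltage divider: V_A = 7.54 × 3.702/(2.38 + 3.702) = 4.590 V.
Branch current I = V_A/R2 = 4.590/7.43 = 0.6177 A.

I ≈ 0.618 A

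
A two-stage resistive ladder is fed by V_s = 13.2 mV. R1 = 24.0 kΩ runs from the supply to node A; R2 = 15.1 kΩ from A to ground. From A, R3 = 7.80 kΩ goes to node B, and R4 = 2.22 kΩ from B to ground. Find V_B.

V_B ≈ 0.587 mV

The second stage (R3 + R4 = 10.02 kΩ) loads node A in parallel with R2.
R2 ‖ (R3+R4) = 6.023 kΩ.
So V_A = 13.2 × 0.2006 = 2.648 mV.
V_B = V_A × 0.2216 = 0.5867 mV.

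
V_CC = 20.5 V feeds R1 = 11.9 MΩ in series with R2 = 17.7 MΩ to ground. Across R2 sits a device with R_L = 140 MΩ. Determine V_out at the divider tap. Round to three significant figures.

The load sits in parallel with R2, giving an effective lower resistance R2' = R2·R_L/(R2+R_L) = 15.71 MΩ.
Now apply the divider: V_out = 20.5 × 0.5690 = 11.67 V.

V_out ≈ 11.7 V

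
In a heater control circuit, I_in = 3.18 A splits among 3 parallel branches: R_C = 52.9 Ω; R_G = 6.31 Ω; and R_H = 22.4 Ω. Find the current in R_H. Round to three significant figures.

Total conductance ΣG = 1/52.9 + 1/6.31 + 1/22.4 = 0.2220 (units of 1/Ω).
Current divider: I(R_H) = I_in · G_k/ΣG = 3.18 × (0.04464/0.2220) = 3.18 × 0.2011 = 0.6394 A.

I ≈ 0.639 A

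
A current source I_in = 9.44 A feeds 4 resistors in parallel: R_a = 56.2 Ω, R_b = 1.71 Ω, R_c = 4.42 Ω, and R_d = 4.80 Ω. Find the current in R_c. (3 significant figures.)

I ≈ 2.06 A

Total conductance ΣG = 1/56.2 + 1/1.71 + 1/4.42 + 1/4.80 = 1.037 (units of 1/Ω).
By the current-divider rule, I = I_in · G_k/ΣG = 9.44 × 0.2181 = 2.059 A.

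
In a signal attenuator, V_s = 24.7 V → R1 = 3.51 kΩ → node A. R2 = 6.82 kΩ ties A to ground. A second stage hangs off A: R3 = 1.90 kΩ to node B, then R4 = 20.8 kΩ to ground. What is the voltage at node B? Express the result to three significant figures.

V_B ≈ 13.6 V

Node A sees R2 in parallel with the series input of stage 2, R3 + R4 = 22.70 kΩ.
R2 ‖ (R3+R4) = 5.244 kΩ.
So V_A = 24.7 × 0.5991 = 14.80 V.
Stage 2 is unloaded, so V_B = V_A · R4/(R3+R4) = 14.80 × 20.8/22.70 = 13.56 V.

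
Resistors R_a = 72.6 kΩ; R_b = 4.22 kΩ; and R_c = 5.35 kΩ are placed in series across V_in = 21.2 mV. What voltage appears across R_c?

V ≈ 1.38 mV

Series total: ΣR = 72.6 + 4.22 + 5.35 = 82.17 kΩ.
By the voltage-divider rule, V = 21.2 × 5.350/82.17 = 1.380 mV.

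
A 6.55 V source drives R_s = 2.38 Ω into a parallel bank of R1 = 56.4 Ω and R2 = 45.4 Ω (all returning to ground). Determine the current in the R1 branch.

Parallel bank: R_p = 1/(1/56.4 + 1/45.4) = 25.15 Ω.
Node voltage V_A = V_CC · R_p/(R_s + R_p) = 6.55 × 0.9136 = 5.984 V.
Branch current I = V_A/R1 = 5.984/56.4 = 0.1061 A.
(Equivalently: I_total = 0.2379 A, then current-divider fraction G_k/ΣG = 0.4460.)

I ≈ 0.106 A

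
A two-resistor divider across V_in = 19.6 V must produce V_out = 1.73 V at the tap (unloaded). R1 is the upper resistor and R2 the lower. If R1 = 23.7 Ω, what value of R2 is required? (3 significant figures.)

V_out/V_in = R2/(R1+R2) = 0.08827.
Rearranging, R2 = R1·k/(1−k) = 23.7 × 0.09681 = 2.294 Ω.

R2 ≈ 2.29 Ω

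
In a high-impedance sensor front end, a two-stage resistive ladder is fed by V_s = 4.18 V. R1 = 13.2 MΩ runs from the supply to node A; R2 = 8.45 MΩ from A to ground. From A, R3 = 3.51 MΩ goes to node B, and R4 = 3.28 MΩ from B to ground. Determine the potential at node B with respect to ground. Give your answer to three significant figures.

V_B ≈ 0.448 V

The second stage (R3 + R4 = 6.790 MΩ) loads node A in parallel with R2.
Effective lower resistance at A: R2 ‖ 6.790 = 3.765 MΩ.
V_A = 4.18 × 3.765/(13.2 + 3.765) = 0.9276 V.
Stage 2 is unloaded, so V_B = V_A · R4/(R3+R4) = 0.9276 × 3.28/6.790 = 0.4481 V.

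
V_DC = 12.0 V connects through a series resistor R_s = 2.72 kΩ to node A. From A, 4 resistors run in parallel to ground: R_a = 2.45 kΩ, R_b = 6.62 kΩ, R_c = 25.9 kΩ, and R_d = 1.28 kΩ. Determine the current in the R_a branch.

Parallel bank: R_p = 1/(1/2.45 + 1/6.62 + 1/25.9 + 1/1.28) = 0.7251 kΩ.
V_A = 12.0 × 0.7251/3.445 = 2.526 V.
I(R_a) = V_A / R_a = 2.526/2.45 = 1.031 mA.

I ≈ 1.03 mA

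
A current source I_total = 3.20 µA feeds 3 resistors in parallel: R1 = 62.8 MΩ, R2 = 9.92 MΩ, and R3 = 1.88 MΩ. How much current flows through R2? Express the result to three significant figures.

I ≈ 0.497 µA

Conductances: ΣG = 1/62.8 + 1/9.92 + 1/1.88 = 0.6486 (1/MΩ).
By the current-divider rule, I = I_total · G_k/ΣG = 3.20 × 0.1554 = 0.4973 µA.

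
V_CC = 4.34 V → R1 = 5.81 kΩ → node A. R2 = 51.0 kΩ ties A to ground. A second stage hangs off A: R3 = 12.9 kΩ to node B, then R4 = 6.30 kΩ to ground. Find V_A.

V_A ≈ 3.06 V

Looking into the second stage from A: R3 + R4 = 19.20 kΩ appears in parallel with R2.
R2 ‖ (R3+R4) = 13.95 kΩ.
V_A = 4.34 × 13.95/(5.81 + 13.95) = 3.064 V.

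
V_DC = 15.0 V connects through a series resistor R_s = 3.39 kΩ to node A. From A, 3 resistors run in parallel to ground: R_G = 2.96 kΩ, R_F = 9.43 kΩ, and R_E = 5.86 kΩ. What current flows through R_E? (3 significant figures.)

I ≈ 0.830 mA

Equivalent of the parallel group: R_p = 1.627 kΩ.
V_A = 15.0 × 1.627/5.017 = 4.865 V.
I(R_E) = V_A / R_E = 4.865/5.86 = 0.8302 mA.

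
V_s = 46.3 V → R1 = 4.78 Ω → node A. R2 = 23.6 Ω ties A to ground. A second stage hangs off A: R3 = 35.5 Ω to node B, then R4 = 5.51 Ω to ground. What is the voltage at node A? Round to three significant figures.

The second stage (R3 + R4 = 41.01 Ω) loads node A in parallel with R2.
Effective lower resistance at A: R2 ‖ 41.01 = 14.98 Ω.
V_A = 46.3 × 14.98/(4.78 + 14.98) = 35.10 V.

V_A ≈ 35.1 V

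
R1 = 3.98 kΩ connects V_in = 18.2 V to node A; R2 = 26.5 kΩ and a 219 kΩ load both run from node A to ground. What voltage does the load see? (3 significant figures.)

First combine the lower leg with the load: R2 ‖ R_L = 23.64 kΩ.
Now apply the divider: V_out = 18.2 × 0.8559 = 15.58 V.
(Unloaded it would be 15.8 V; the load pulls it down.)

V_out ≈ 15.6 V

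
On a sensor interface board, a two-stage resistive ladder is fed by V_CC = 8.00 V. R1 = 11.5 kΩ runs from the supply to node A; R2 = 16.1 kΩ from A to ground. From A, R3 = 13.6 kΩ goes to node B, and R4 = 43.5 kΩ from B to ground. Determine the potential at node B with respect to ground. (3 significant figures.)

V_B ≈ 3.18 V

Node A sees R2 in parallel with the series input of stage 2, R3 + R4 = 57.10 kΩ.
R2 ‖ (R3+R4) = 12.56 kΩ.
V_A = 8.00 × 12.56/(11.5 + 12.56) = 4.176 V.
V_B = V_A × 0.7618 = 3.181 V.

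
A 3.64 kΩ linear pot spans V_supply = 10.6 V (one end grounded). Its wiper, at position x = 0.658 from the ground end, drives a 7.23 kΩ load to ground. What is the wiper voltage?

Lower segment x·R_p = 2.395 kΩ; upper segment (1−x)·R_p = 1.245 kΩ.
R_L loads the lower segment: effective lower R = 1.799 kΩ.
V_out = 10.6 × 1.799/(1.245 + 1.799) = 6.265 V.

V_out ≈ 6.26 V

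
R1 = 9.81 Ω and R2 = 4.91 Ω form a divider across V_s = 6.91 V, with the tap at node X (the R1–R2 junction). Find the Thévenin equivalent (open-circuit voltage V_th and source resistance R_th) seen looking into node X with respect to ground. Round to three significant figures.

Open-circuit (no load on X): V_th = V_s · R2/(R1 + R2) = 6.91 × 4.91/(9.810 + 4.91) = 2.305 V.
Zeroing V_s shorts the top of R1 to ground, so R_th = R1 ‖ R2 = 3.272 Ω.

V_th ≈ 2.30 V, R_th ≈ 3.27 Ω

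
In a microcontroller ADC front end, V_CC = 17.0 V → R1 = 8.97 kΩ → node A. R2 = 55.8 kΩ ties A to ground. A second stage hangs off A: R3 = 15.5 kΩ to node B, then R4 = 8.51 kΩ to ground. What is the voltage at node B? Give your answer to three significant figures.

V_B ≈ 3.93 V

Looking into the second stage from A: R3 + R4 = 24.01 kΩ appears in parallel with R2.
Effective lower resistance at A: R2 ‖ 24.01 = 16.79 kΩ.
First divider: V_A = V_CC · 16.79/(8.97 + 16.79) = 11.08 V.
Stage 2 is unloaded, so V_B = V_A · R4/(R3+R4) = 11.08 × 8.51/24.01 = 3.927 V.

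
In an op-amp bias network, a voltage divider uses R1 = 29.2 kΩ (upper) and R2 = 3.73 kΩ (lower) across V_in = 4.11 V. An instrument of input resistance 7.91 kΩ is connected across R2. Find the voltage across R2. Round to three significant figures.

V_out ≈ 0.328 V

R2 ‖ R_L = (3.73 × 7.91)/(3.73 + 7.91) = 2.535 kΩ.
Then V_out = V_in · R2'/(R1 + R2') = 4.11 × 2.535/31.73 = 0.3283 V.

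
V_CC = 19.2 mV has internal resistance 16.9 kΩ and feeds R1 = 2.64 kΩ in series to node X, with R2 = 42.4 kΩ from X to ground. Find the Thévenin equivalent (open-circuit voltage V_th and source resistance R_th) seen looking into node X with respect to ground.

V_th ≈ 13.1 mV, R_th ≈ 13.4 kΩ

R1' = 16.9 + 2.64 = 19.54 kΩ (source resistance + R1).
With X open, the divider is unloaded: V_th = 19.2 × 42.4/61.94 = 13.14 mV.
Looking into X with the source shorted: R_th = R1'·R2/(R1'+R2) = 19.54 × 42.4/61.94 = 13.38 kΩ.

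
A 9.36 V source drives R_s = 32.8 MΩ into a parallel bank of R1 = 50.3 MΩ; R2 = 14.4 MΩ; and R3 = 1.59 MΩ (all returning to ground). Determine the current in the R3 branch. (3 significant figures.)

I ≈ 0.240 µA

Equivalent of the parallel group: R_p = 1.392 MΩ.
Node voltage V_A = V_CC · R_p/(R_s + R_p) = 9.36 × 0.04072 = 0.3811 V.
Branch current I = V_A/R3 = 0.3811/1.59 = 0.2397 µA.
(Check via current divider: I_total = 0.2737 µA; share G_k/ΣG = 0.8756 → same result.)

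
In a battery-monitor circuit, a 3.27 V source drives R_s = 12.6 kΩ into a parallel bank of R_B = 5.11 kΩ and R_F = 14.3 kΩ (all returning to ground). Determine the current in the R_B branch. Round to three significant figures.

Equivalent of the parallel group: R_p = 3.765 kΩ.
V_A by voltage divider: V_A = 3.27 × 3.765/(12.6 + 3.765) = 0.7523 V.
I(R_B) = V_A / R_B = 0.7523/5.11 = 0.1472 mA.
(Check via current divider: I_total = 0.1998 mA; share G_k/ΣG = 0.7367 → same result.)

I ≈ 0.147 mA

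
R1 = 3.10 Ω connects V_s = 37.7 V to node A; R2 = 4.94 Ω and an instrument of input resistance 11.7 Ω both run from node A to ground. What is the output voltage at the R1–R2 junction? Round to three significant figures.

First combine the lower leg with the load: R2 ‖ R_L = 3.473 Ω.
Then V_out = V_s · R2'/(R1 + R2') = 37.7 × 3.473/6.573 = 19.92 V.
(Unloaded it would be 23.2 V; the load pulls it down.)

V_out ≈ 19.9 V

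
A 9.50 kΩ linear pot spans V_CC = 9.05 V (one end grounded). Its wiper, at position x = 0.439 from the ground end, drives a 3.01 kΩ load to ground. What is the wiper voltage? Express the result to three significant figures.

V_out ≈ 2.24 V

The pot divides into 5.329 kΩ above the wiper and 4.170 kΩ below.
Lower segment in parallel with the load: 4.170 ‖ 3.01 = 1.748 kΩ.
V_out = 9.05 × 1.748/(5.329 + 1.748) = 2.235 V.
(Unloaded: V_out = x·V_CC = 3.97 V.)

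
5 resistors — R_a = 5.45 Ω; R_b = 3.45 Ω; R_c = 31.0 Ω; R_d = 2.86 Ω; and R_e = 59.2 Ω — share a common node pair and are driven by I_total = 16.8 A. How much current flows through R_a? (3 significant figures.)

I ≈ 3.53 A

Total conductance ΣG = 1/5.45 + 1/3.45 + 1/31.0 + 1/2.86 + 1/59.2 = 0.8721 (units of 1/Ω).
By the current-divider rule, I = I_total · G_k/ΣG = 16.8 × 0.2104 = 3.534 A.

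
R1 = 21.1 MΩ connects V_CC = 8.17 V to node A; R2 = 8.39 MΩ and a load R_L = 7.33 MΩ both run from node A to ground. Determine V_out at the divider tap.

The load sits in parallel with R2, giving an effective lower resistance R2' = R2·R_L/(R2+R_L) = 3.912 MΩ.
Voltage divider with the loaded lower leg: V_out = 8.17 × 3.912/(21.1 + 3.912) = 8.17 × 0.1564 = 1.278 V.

V_out ≈ 1.28 V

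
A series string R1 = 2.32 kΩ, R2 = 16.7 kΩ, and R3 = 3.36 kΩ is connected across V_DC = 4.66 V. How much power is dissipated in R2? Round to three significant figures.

Series current I = V_DC/ΣR = 4.66/22.38 = 0.2082 mA.
P = I²R = 0.04336 × 16.7 = 0.7240 mW.

P ≈ 0.724 mW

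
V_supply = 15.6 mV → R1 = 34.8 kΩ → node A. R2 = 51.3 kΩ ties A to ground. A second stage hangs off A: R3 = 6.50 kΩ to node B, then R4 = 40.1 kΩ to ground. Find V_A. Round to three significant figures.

V_A ≈ 6.43 mV

The second stage (R3 + R4 = 46.60 kΩ) loads node A in parallel with R2.
Effective lower resistance at A: R2 ‖ 46.60 = 24.42 kΩ.
V_A = 15.6 × 24.42/(34.8 + 24.42) = 6.433 mV.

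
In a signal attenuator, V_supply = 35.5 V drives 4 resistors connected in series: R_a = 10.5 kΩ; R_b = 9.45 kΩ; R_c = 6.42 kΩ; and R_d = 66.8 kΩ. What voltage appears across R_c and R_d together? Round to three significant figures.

V ≈ 27.9 V

ΣR = 10.5 + 9.45 + 6.42 + 66.8 = 93.17 kΩ.
R_{R_c..R_d} = 6.42 + 66.8 = 73.22 kΩ.
Voltage divider: V = V_supply · (73.22 / 93.17) = 35.5 × 0.7859 = 27.90 V.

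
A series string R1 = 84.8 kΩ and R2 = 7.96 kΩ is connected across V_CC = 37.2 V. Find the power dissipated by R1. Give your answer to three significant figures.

P ≈ 13.6 mW

Series current I = V_CC/ΣR = 37.2/92.76 = 0.4010 mA.
P = I²R = 0.1608 × 84.8 = 13.64 mW.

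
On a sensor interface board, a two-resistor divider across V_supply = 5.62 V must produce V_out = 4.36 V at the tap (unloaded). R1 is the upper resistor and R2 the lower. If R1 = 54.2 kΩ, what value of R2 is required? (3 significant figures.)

V_out/V_supply = R2/(R1+R2) = 0.7758.
R2 = R1 · 0.7758/(1 − 0.7758) = 187.5 kΩ.

R2 ≈ 188 kΩ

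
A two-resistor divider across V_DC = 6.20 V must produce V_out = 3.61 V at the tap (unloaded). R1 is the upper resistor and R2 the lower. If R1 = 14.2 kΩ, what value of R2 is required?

R2 ≈ 19.8 kΩ

V_out/V_DC = R2/(R1+R2) = 0.5823.
So R2 = R1 · V_out/(V_DC − V_out) = 14.2 × 3.61/(6.20 − 3.61) = 14.2 × 1.394 = 19.79 kΩ.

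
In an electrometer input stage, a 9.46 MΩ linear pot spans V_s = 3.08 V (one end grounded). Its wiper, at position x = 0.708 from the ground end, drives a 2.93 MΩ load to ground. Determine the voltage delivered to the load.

The pot divides into 2.762 MΩ above the wiper and 6.698 MΩ below.
R_L loads the lower segment: effective lower R = 2.038 MΩ.
Loaded-divider output: V_out = 3.08 × 0.4246 = 1.308 V.

V_out ≈ 1.31 V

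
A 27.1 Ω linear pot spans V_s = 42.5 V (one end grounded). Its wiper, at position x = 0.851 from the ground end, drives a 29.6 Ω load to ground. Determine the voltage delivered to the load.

Split the track: R_lower = x·R_p = 23.06 Ω, R_upper = (1−x)·R_p = 4.038 Ω.
(x·R_p) ‖ R_L = 12.96 Ω.
Then V_out = V_s · 12.96/(4.038 + 12.96) = 32.41 V.

V_out ≈ 32.4 V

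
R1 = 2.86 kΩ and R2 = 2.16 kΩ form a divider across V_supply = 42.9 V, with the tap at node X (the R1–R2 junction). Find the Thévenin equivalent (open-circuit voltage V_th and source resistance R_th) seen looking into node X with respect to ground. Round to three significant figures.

V_th ≈ 18.5 V, R_th ≈ 1.23 kΩ

Open-circuit (no load on X): V_th = V_supply · R2/(R1 + R2) = 42.9 × 2.16/(2.860 + 2.16) = 18.46 V.
Zeroing V_supply shorts the top of R1 to ground, so R_th = R1 ‖ R2 = 1.231 kΩ.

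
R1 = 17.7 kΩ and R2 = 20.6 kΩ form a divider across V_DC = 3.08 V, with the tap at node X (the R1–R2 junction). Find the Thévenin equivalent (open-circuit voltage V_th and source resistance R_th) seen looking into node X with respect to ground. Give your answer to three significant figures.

Open-circuit (no load on X): V_th = V_DC · R2/(R1 + R2) = 3.08 × 20.6/(17.70 + 20.6) = 1.657 V.
With V_DC suppressed (replaced by a short), R_th = R1 ‖ R2 = (17.70 × 20.6)/(17.70 + 20.6) = 9.520 kΩ.

V_th ≈ 1.66 V, R_th ≈ 9.52 kΩ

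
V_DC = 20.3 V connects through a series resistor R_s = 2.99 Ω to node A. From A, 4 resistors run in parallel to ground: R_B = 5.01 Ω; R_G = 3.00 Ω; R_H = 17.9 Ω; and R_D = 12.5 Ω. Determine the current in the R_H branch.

I ≈ 0.378 A

Parallel bank: R_p = 1/(1/5.01 + 1/3.00 + 1/17.9 + 1/12.5) = 1.495 Ω.
Node voltage V_A = V_DC · R_p/(R_s + R_p) = 20.3 × 0.3334 = 6.767 V.
I(R_H) = V_A / R_H = 6.767/17.9 = 0.3781 A.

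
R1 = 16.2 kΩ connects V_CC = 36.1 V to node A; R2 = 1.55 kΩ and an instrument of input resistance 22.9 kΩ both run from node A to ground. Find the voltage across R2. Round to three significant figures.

The load sits in parallel with R2, giving an effective lower resistance R2' = R2·R_L/(R2+R_L) = 1.452 kΩ.
Then V_out = V_CC · R2'/(R1 + R2') = 36.1 × 1.452/17.65 = 2.969 V.

V_out ≈ 2.97 V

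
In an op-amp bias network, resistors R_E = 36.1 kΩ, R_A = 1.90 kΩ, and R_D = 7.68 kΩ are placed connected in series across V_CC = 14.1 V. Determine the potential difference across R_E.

ΣR = 36.1 + 1.90 + 7.68 = 45.68 kΩ.
Voltage divider: V = V_CC · (36.10 / 45.68) = 14.1 × 0.7903 = 11.14 V.

V ≈ 11.1 V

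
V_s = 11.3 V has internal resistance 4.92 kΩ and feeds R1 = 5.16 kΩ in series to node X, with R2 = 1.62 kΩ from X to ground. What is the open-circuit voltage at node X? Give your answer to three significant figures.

R1' = 4.92 + 5.16 = 10.08 kΩ (source resistance + R1).
V_th is the unloaded tap voltage: V_s · R2/(R1'+R2) = 11.3 × 0.1385 = 1.565 V.

V_th ≈ 1.56 V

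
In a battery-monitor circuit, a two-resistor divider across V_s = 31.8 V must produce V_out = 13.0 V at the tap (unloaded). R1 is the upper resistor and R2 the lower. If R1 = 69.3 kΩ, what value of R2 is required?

The divider ratio is R2/(R1+R2) = 13.0/31.8 = 0.4088.
R2 = R1 · 0.4088/(1 − 0.4088) = 47.92 kΩ.

R2 ≈ 47.9 kΩ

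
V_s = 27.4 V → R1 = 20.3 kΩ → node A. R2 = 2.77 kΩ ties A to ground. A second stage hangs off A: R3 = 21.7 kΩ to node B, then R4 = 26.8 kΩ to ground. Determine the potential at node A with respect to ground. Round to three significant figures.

The second stage (R3 + R4 = 48.50 kΩ) loads node A in parallel with R2.
R2 ‖ (R3+R4) = 2.620 kΩ.
So V_A = 27.4 × 0.1143 = 3.132 V.

V_A ≈ 3.13 V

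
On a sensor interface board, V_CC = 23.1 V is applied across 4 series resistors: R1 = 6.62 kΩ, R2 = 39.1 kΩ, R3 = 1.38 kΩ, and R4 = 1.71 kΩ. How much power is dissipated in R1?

Series current I = V_CC/ΣR = 23.1/48.81 = 0.4733 mA.
P(R1) = I²·R1 = (0.4733)² × 6.62 = 1.483 mW.

P ≈ 1.48 mW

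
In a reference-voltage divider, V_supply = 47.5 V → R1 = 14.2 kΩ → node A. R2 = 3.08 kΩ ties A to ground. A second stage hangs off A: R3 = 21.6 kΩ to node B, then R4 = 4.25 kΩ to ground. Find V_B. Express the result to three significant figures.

V_B ≈ 1.27 V

Node A sees R2 in parallel with the series input of stage 2, R3 + R4 = 25.85 kΩ.
Effective lower resistance at A: R2 ‖ 25.85 = 2.752 kΩ.
V_A = 47.5 × 2.752/(14.2 + 2.752) = 7.711 V.
Stage 2 is unloaded, so V_B = V_A · R4/(R3+R4) = 7.711 × 4.25/25.85 = 1.268 V.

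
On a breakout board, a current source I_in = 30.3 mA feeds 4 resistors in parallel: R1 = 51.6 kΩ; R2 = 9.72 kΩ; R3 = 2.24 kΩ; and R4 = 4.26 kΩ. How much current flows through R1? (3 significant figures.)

Total conductance ΣG = 1/51.6 + 1/9.72 + 1/2.24 + 1/4.26 = 0.8034 (units of 1/kΩ).
By the current-divider rule, I = I_in · G_k/ΣG = 30.3 × 0.02412 = 0.7309 mA.

I ≈ 0.731 mA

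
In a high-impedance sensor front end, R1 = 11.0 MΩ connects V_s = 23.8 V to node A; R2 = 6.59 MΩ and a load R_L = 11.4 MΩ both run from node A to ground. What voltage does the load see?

V_out ≈ 6.55 V

The load sits in parallel with R2, giving an effective lower resistance R2' = R2·R_L/(R2+R_L) = 4.176 MΩ.
Then V_out = V_s · R2'/(R1 + R2') = 23.8 × 4.176/15.18 = 6.549 V.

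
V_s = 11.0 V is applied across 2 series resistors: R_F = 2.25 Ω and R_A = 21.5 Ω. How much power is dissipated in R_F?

Series current I = V_s/ΣR = 11.0/23.75 = 0.4632 A.
P = I²R = 0.2145 × 2.25 = 0.4827 W.

P ≈ 0.483 W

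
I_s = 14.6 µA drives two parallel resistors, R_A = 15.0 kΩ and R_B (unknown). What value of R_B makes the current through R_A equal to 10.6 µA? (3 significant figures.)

Two-branch current divider: I_A = I_s · R_B/(R_A + R_B).
With f = 0.7260, R_B = R_A · f/(1−f) = 15.0 × 2.650 = 39.75 kΩ.

R_B ≈ 39.8 kΩ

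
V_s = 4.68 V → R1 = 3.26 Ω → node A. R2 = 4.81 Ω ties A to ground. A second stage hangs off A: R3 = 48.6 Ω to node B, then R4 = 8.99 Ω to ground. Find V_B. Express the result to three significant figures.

V_B ≈ 0.421 V

The second stage (R3 + R4 = 57.59 Ω) loads node A in parallel with R2.
Effective lower resistance at A: R2 ‖ 57.59 = 4.439 Ω.
First divider: V_A = V_s · 4.439/(3.26 + 4.439) = 2.698 V.
V_B = V_A × 0.1561 = 0.4212 V.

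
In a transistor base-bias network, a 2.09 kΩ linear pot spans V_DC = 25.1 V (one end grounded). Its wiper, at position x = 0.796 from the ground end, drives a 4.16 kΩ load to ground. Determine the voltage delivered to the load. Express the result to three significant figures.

The pot divides into 0.4264 kΩ above the wiper and 1.664 kΩ below.
Lower segment in parallel with the load: 1.664 ‖ 4.16 = 1.188 kΩ.
V_out = 25.1 × 1.188/(0.4264 + 1.188) = 18.47 V.

V_out ≈ 18.5 V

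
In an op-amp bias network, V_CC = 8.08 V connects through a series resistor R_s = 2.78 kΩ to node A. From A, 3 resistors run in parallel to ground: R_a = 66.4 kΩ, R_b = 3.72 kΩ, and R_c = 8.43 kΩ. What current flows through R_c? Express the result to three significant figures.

I ≈ 0.452 mA

Combine the parallel branches: R_p = (1/66.4 + 1/3.72 + 1/8.43)⁻¹ = 2.484 kΩ.
V_A by voltage divider: V_A = 8.08 × 2.484/(2.78 + 2.484) = 3.813 V.
I(R_c) = V_A / R_c = 3.813/8.43 = 0.4523 mA.
(Equivalently: I_total = 1.535 mA, then current-divider fraction G_k/ΣG = 0.2947.)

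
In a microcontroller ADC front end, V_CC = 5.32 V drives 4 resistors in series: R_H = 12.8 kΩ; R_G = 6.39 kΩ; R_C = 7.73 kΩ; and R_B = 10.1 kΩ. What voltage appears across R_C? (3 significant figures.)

V ≈ 1.11 V

Series total: ΣR = 12.8 + 6.39 + 7.73 + 10.1 = 37.02 kΩ.
Voltage divider: V = V_CC · (7.730 / 37.02) = 5.32 × 0.2088 = 1.111 V.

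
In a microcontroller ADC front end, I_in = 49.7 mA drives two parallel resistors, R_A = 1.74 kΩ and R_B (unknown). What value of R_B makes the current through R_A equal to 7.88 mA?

In a two-way split, I_A/I_in = R_B/(R_A + R_B).
7.88/49.7 = R_B/(R_A + R_B) → R_B = R_A · (0.1586)/(1 − 0.1586) = 1.74 × 0.1884 = 0.3279 kΩ.

R_B ≈ 0.328 kΩ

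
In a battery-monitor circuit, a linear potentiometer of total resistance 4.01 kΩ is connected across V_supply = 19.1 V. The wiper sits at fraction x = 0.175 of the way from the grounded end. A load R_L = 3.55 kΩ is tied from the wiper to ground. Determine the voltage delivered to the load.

V_out ≈ 2.87 V

The pot divides into 3.308 kΩ above the wiper and 0.7017 kΩ below.
(x·R_p) ‖ R_L = 0.5859 kΩ.
Loaded-divider output: V_out = 19.1 × 0.1505 = 2.874 V.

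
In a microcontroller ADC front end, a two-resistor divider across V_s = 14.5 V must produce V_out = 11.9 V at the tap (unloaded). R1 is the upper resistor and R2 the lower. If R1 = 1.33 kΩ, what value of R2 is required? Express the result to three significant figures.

Required fraction k = V_out/V_s = 0.8207.
R2 = R1 · 0.8207/(1 − 0.8207) = 6.087 kΩ.

R2 ≈ 6.09 kΩ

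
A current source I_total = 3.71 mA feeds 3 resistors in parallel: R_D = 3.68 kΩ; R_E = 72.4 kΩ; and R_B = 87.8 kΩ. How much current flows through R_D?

Conductances: ΣG = 1/3.68 + 1/72.4 + 1/87.8 = 0.2969 (1/kΩ).
R_D takes the fraction G_k/ΣG = 0.2717/0.2969 = 0.9151, so I = 3.71 × 0.9151 = 3.395 mA.

I ≈ 3.40 mA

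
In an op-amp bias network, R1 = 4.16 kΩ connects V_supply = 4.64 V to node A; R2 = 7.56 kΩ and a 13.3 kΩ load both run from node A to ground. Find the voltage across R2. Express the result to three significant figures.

The load sits in parallel with R2, giving an effective lower resistance R2' = R2·R_L/(R2+R_L) = 4.820 kΩ.
Then V_out = V_supply · R2'/(R1 + R2') = 4.64 × 4.820/8.980 = 2.491 V.
(Unloaded it would be 2.99 V; the load pulls it down.)

V_out ≈ 2.49 V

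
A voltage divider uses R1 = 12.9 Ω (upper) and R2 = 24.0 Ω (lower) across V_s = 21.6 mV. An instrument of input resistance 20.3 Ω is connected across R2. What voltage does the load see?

V_out ≈ 9.94 mV

First combine the lower leg with the load: R2 ‖ R_L = 11.00 Ω.
Now apply the divider: V_out = 21.6 × 0.4602 = 9.940 mV.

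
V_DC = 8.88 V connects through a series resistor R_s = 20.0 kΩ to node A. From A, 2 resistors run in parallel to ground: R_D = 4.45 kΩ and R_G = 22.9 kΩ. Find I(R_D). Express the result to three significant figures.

Equivalent of the parallel group: R_p = 3.726 kΩ.
Node voltage V_A = V_DC · R_p/(R_s + R_p) = 8.88 × 0.1570 = 1.395 V.
I(R_D) = V_A / R_D = 1.395/4.45 = 0.3134 mA.

I ≈ 0.313 mA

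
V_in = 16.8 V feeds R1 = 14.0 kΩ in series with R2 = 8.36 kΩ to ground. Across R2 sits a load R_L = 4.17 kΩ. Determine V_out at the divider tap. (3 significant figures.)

V_out ≈ 2.79 V

First combine the lower leg with the load: R2 ‖ R_L = 2.782 kΩ.
Then V_out = V_in · R2'/(R1 + R2') = 16.8 × 2.782/16.78 = 2.785 V.
(Unloaded it would be 6.28 V; the load pulls it down.)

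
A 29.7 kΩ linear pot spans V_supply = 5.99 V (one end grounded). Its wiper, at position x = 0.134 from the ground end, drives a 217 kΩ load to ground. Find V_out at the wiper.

Lower segment x·R_p = 3.980 kΩ; upper segment (1−x)·R_p = 25.72 kΩ.
(x·R_p) ‖ R_L = 3.908 kΩ.
Loaded-divider output: V_out = 5.99 × 0.1319 = 0.7901 V.

V_out ≈ 0.790 V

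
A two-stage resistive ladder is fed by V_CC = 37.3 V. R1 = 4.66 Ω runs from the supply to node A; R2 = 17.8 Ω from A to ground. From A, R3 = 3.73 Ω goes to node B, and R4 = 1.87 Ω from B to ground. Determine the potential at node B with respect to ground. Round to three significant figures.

Node A sees R2 in parallel with the series input of stage 2, R3 + R4 = 5.600 Ω.
R2 ‖ (R3+R4) = 4.260 Ω.
V_A = 37.3 × 4.260/(4.66 + 4.260) = 17.81 V.
V_B = V_A × 0.3339 = 5.948 V.

V_B ≈ 5.95 V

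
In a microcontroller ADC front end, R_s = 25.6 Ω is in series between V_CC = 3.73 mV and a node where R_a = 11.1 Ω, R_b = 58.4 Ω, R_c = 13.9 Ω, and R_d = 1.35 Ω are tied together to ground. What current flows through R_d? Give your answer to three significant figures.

Combine the parallel branches: R_p = (1/11.1 + 1/58.4 + 1/13.9 + 1/1.35)⁻¹ = 1.087 Ω.
Node voltage V_A = V_CC · R_p/(R_s + R_p) = 3.73 × 0.04073 = 0.1519 mV.
I(R_d) = V_A / R_d = 0.1519/1.35 = 0.1125 mA.

I ≈ 0.113 mA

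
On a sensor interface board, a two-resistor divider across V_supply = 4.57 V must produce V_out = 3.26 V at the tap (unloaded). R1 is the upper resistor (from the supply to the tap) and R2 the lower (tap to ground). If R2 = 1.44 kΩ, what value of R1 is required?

V_out/V_supply = R2/(R1+R2) = 0.7133.
Rearranging, R1 = R2·(1−k)/k = 1.44 × 0.4018 = 0.5787 kΩ.

R1 ≈ 0.579 kΩ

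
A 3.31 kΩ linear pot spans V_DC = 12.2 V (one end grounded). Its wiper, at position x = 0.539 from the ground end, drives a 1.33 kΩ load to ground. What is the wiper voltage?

Lower segment x·R_p = 1.784 kΩ; upper segment (1−x)·R_p = 1.526 kΩ.
(x·R_p) ‖ R_L = 0.7620 kΩ.
Loaded-divider output: V_out = 12.2 × 0.3330 = 4.063 V.

V_out ≈ 4.06 V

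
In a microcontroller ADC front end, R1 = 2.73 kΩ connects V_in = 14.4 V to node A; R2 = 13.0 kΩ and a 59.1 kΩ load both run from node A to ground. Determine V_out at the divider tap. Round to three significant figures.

V_out ≈ 11.5 V

First combine the lower leg with the load: R2 ‖ R_L = 10.66 kΩ.
Then V_out = V_in · R2'/(R1 + R2') = 14.4 × 10.66/13.39 = 11.46 V.
(Unloaded it would be 11.9 V; the load pulls it down.)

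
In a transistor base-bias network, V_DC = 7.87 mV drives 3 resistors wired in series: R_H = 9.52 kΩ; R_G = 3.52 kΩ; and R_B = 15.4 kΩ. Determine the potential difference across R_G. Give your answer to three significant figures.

Series total: ΣR = 9.52 + 3.52 + 15.4 = 28.44 kΩ.
V = V_DC · R/ΣR = 7.87 × 0.1238 = 0.9741 mV.

V ≈ 0.974 mV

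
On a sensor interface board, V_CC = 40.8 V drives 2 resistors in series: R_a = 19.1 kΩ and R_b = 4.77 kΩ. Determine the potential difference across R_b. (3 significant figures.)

Series total: ΣR = 19.1 + 4.77 = 23.87 kΩ.
By the voltage-divider rule, V = 40.8 × 4.770/23.87 = 8.153 V.

V ≈ 8.15 V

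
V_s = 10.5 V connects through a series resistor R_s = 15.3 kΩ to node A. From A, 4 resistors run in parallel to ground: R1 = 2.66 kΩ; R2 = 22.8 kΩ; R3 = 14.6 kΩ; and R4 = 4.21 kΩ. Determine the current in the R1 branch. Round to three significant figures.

I ≈ 0.326 mA

Combine the parallel branches: R_p = (1/2.66 + 1/22.8 + 1/14.6 + 1/4.21)⁻¹ = 1.378 kΩ.
V_A = 10.5 × 1.378/16.68 = 0.8674 V.
I(R1) = V_A / R1 = 0.8674/2.66 = 0.3261 mA.
(Check via current divider: I_total = 0.6296 mA; share G_k/ΣG = 0.5180 → same result.)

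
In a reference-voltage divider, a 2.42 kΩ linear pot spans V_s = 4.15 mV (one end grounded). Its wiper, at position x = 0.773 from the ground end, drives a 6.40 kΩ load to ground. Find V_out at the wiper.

The pot divides into 0.5493 kΩ above the wiper and 1.871 kΩ below.
Lower segment in parallel with the load: 1.871 ‖ 6.40 = 1.448 kΩ.
V_out = 4.15 × 1.448/(0.5493 + 1.448) = 3.008 mV.

V_out ≈ 3.01 mV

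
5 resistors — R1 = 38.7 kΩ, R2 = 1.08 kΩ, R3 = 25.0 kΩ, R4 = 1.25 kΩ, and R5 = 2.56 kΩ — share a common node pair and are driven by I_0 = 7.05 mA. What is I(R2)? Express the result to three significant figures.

I ≈ 2.99 mA

Conductances: ΣG = 1/38.7 + 1/1.08 + 1/25.0 + 1/1.25 + 1/2.56 = 2.182 (1/kΩ).
R2 takes the fraction G_k/ΣG = 0.9259/2.182 = 0.4243, so I = 7.05 × 0.4243 = 2.991 mA.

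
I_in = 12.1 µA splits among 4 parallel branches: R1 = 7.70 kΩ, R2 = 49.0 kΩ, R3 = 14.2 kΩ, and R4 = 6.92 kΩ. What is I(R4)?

I ≈ 4.79 µA

ΣG = 1/7.70 + 1/49.0 + 1/14.2 + 1/6.92 = 0.3652.
Current divider: I(R4) = I_in · G_k/ΣG = 12.1 × (0.1445/0.3652) = 12.1 × 0.3957 = 4.788 µA.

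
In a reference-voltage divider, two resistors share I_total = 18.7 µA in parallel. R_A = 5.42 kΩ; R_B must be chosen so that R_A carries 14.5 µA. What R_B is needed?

R_B ≈ 18.7 kΩ

The fraction through R_A equals R_B/(R_A+R_B).
14.5/18.7 = R_B/(R_A + R_B) → R_B = R_A · (0.7754)/(1 − 0.7754) = 5.42 × 3.452 = 18.71 kΩ.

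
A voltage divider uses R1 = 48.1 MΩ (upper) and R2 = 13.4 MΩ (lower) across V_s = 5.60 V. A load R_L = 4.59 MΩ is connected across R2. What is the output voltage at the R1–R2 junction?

V_out ≈ 0.372 V

First combine the lower leg with the load: R2 ‖ R_L = 3.419 MΩ.
Then V_out = V_s · R2'/(R1 + R2') = 5.60 × 3.419/51.52 = 0.3716 V.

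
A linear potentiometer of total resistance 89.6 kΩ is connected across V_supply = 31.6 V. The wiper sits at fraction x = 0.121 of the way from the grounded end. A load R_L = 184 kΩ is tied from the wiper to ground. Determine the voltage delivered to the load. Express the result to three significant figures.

V_out ≈ 3.64 V

The pot divides into 78.76 kΩ above the wiper and 10.84 kΩ below.
R_L loads the lower segment: effective lower R = 10.24 kΩ.
V_out = 31.6 × 10.24/(78.76 + 10.24) = 3.635 V.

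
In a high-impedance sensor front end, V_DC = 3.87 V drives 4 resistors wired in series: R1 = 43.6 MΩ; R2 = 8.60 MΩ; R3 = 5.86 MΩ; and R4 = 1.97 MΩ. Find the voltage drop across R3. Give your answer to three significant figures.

V ≈ 0.378 V

Total series resistance ΣR = 43.6 + 8.60 + 5.86 + 1.97 = 60.03 MΩ.
By the voltage-divider rule, V = 3.87 × 5.860/60.03 = 0.3778 V.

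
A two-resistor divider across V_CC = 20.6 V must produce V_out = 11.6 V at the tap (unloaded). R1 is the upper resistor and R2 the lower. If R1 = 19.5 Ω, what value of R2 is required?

R2 ≈ 25.1 Ω

V_out/V_CC = R2/(R1+R2) = 0.5631.
Rearranging, R2 = R1·k/(1−k) = 19.5 × 1.289 = 25.13 Ω.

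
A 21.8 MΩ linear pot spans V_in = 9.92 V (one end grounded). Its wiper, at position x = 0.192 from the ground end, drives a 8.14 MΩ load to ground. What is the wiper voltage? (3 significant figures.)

The pot divides into 17.61 MΩ above the wiper and 4.186 MΩ below.
R_L loads the lower segment: effective lower R = 2.764 MΩ.
Loaded-divider output: V_out = 9.92 × 0.1356 = 1.346 V.
(Unloaded: V_out = x·V_in = 1.90 V.)

V_out ≈ 1.35 V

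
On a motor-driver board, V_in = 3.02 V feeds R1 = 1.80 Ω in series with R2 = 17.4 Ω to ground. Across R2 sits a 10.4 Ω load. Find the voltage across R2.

V_out ≈ 2.37 V

First combine the lower leg with the load: R2 ‖ R_L = 6.509 Ω.
Voltage divider with the loaded lower leg: V_out = 3.02 × 6.509/(1.80 + 6.509) = 3.02 × 0.7834 = 2.366 V.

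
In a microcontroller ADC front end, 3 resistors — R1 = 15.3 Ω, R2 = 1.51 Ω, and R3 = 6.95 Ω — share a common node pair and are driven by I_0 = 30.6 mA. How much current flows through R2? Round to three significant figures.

I ≈ 23.3 mA

Conductances: ΣG = 1/15.3 + 1/1.51 + 1/6.95 = 0.8715 (1/Ω).
By the current-divider rule, I = I_0 · G_k/ΣG = 30.6 × 0.7599 = 23.25 mA.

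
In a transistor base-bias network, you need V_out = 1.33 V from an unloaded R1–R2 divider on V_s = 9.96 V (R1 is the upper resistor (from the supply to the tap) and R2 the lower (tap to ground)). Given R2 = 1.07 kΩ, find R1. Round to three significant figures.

V_out/V_s = R2/(R1+R2) = 0.1335.
Rearranging, R1 = R2·(1−k)/k = 1.07 × 6.489 = 6.943 kΩ.

R1 ≈ 6.94 kΩ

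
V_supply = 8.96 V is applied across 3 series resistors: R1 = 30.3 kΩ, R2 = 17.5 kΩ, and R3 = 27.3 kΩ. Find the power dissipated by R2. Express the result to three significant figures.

The common current is I = 8.96/75.10 = 0.1193 mA.
P(R2) = I²·R2 = (0.1193)² × 17.5 = 0.2491 mW.

P ≈ 0.249 mW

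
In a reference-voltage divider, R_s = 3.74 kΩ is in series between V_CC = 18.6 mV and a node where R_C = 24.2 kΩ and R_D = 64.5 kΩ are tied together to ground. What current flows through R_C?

Parallel bank: R_p = 1/(1/24.2 + 1/64.5) = 17.60 kΩ.
V_A by voltage divider: V_A = 18.6 × 17.60/(3.74 + 17.60) = 15.34 mV.
Branch current I = V_A/R_C = 15.34/24.2 = 0.6339 µA.
(Check via current divider: I_total = 0.8717 µA; share G_k/ΣG = 0.7272 → same result.)

I ≈ 0.634 µA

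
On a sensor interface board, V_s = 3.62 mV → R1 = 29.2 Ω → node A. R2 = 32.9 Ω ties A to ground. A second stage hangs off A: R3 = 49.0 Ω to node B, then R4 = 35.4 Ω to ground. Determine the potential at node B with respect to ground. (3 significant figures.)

V_B ≈ 0.680 mV

Looking into the second stage from A: R3 + R4 = 84.40 Ω appears in parallel with R2.
R2 ‖ (R3+R4) = 23.67 Ω.
First divider: V_A = V_s · 23.67/(29.2 + 23.67) = 1.621 mV.
Then the unloaded second divider: V_B = V_A × R4/(R3+R4) = 1.621 × 0.4194 = 0.6798 mV.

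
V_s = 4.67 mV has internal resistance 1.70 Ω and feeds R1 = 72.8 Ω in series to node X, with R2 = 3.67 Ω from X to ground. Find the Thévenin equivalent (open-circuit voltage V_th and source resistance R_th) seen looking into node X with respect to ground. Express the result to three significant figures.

R1' = 1.70 + 72.8 = 74.50 Ω (source resistance + R1).
With X open, the divider is unloaded: V_th = 4.67 × 3.67/78.17 = 0.2193 mV.
Looking into X with the source shorted: R_th = R1'·R2/(R1'+R2) = 74.50 × 3.67/78.17 = 3.498 Ω.

V_th ≈ 0.219 mV, R_th ≈ 3.50 Ω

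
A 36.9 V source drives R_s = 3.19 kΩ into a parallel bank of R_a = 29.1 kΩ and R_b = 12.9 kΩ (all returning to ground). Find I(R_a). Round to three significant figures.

Equivalent of the parallel group: R_p = 8.938 kΩ.
V_A = 36.9 × 8.938/12.13 = 27.19 V.
Branch current I = V_A/R_a = 27.19/29.1 = 0.9345 mA.

I ≈ 0.935 mA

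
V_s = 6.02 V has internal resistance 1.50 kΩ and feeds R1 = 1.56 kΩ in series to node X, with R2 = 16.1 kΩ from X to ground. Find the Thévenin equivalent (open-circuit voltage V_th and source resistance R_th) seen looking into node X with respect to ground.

R1' = 1.50 + 1.56 = 3.060 kΩ (source resistance + R1).
V_th is the unloaded tap voltage: V_s · R2/(R1'+R2) = 6.02 × 0.8403 = 5.059 V.
Looking into X with the source shorted: R_th = R1'·R2/(R1'+R2) = 3.060 × 16.1/19.16 = 2.571 kΩ.

V_th ≈ 5.06 V, R_th ≈ 2.57 kΩ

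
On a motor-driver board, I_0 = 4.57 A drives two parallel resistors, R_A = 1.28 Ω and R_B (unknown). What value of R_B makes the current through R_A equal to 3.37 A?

The fraction through R_A equals R_B/(R_A+R_B).
3.37/4.57 = R_B/(R_A + R_B) → R_B = R_A · (0.7374)/(1 − 0.7374) = 1.28 × 2.808 = 3.595 Ω.

R_B ≈ 3.59 Ω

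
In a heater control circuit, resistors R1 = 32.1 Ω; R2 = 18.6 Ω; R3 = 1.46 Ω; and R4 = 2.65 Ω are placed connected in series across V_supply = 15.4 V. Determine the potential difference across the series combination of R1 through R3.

Series total: ΣR = 32.1 + 18.6 + 1.46 + 2.65 = 54.81 Ω.
R_{R1..R3} = 32.1 + 18.6 + 1.46 = 52.16 Ω.
By the voltage-divider rule, V = 15.4 × 52.16/54.81 = 14.66 V.

V ≈ 14.7 V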